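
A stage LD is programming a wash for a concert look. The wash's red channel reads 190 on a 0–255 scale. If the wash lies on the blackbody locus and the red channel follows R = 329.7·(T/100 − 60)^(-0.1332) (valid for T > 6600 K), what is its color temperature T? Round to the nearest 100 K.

12300 K

(t − 60)^(-0.1332) = 190/329.7 = 0.57628.
t − 60 = 0.57628^(1/-0.1332) = 0.57628^(-7.508) = 62.667, so t = 122.667.
T = 100·t = 12267 K → 12300 K to the nearest 100 K.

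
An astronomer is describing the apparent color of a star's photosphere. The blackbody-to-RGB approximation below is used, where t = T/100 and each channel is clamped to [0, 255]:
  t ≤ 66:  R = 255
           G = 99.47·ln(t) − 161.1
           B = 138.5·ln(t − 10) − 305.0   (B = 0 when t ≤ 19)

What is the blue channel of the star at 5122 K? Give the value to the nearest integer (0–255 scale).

210

t = 5122/100 = 51.22; the t ≤ 66 branch applies.
B = 138.5·ln(51.22 − 10) − 305.0 = 138.5·ln 41.22 − 305.0 = 138.5·3.7189 − 305.0 = 210.071.
Rounded: 210.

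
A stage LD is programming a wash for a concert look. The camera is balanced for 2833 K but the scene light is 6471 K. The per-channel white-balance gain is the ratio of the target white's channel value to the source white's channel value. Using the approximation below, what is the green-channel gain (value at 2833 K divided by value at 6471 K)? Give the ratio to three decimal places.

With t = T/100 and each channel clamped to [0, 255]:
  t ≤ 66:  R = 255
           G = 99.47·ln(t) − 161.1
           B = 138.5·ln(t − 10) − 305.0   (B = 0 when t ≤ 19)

0.676

At 6471 K (t = 64.71):
  G = 99.47·ln 64.71 − 161.1 = 99.47·4.1699 − 161.1 = 253.682.
At 2833 K (t = 28.33):
  G = 99.47·ln 28.33 − 161.1 = 99.47·3.3439 − 161.1 = 171.520.
Gain = 171.520 / 253.682 = 0.6761 → 0.676.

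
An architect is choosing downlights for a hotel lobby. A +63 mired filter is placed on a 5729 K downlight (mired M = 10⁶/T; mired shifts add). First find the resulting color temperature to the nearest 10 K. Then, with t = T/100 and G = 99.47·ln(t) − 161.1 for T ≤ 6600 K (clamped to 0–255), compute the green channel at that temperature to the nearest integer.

M_in = 10⁶/5729 = 174.55; M_out = 174.55 + (+63) = 237.55.
T_out = 10⁶/237.55 = 4209.6 K → 4210 K; t = 42.1.
G = 99.47·ln 42.1 − 161.1 = 99.47·3.7400 − 161.1 = 210.923.
Rounded: 211.

211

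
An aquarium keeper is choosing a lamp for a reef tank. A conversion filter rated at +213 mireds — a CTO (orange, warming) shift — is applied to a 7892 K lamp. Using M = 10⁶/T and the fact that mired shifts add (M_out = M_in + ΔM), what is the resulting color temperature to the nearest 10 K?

M_in = 10⁶/7892 = 126.71 mireds.
M_out = 126.71 + (+213) = 339.71 mireds.
T_out = 10⁶/339.71 = 2943.7 K → 2940 K.

2940 K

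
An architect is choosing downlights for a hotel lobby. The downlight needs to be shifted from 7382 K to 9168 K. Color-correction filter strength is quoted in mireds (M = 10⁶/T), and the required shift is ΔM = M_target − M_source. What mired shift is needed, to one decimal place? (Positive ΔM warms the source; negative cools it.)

M_source = 10⁶/7382 = 135.465; M_target = 10⁶/9168 = 109.075.
ΔM = 109.075 − 135.465 = -26.390 → -26.4 mireds, a cooling shift.

-26.4 mireds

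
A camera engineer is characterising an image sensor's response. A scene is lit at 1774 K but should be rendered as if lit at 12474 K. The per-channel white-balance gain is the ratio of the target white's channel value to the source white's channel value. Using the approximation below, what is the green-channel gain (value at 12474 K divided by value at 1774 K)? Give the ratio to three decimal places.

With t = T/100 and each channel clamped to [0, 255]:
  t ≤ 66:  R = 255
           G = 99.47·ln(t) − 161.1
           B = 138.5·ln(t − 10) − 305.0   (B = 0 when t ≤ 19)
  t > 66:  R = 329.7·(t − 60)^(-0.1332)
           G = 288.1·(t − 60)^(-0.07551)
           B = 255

At 1774 K (t = 17.74):
  G = 99.47·ln 17.74 − 161.1 = 99.47·2.8758 − 161.1 = 124.958.
At 12474 K (t = 124.74):
  G = 288.1·(124.74 − 60)^(-0.07551) = 288.1·64.74^(-0.07551) = 288.1·0.72986 = 210.272.
Gain = 210.272 / 124.958 = 1.6827 → 1.683.

1.683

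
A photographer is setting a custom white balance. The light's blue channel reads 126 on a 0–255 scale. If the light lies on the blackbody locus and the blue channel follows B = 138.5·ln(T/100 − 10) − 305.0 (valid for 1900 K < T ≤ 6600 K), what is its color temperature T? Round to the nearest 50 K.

3250 K

ln(t − 10) = (126 + 305.0) / 138.5 = 3.1119.
t − 10 = e^3.1119 = 22.464, so t = 32.464.
T = 100·t = 3246 K → 3250 K to the nearest 50 K.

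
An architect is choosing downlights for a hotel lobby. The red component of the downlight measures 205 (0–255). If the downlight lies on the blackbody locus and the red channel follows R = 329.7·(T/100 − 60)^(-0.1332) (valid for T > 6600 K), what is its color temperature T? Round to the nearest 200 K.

9600 K

(t − 60)^(-0.1332) = 205/329.7 = 0.62178.
t − 60 = 0.62178^(1/-0.1332) = 0.62178^(-7.508) = 35.423, so t = 95.423.
T = 100·t = 9542 K → 9600 K to the nearest 200 K.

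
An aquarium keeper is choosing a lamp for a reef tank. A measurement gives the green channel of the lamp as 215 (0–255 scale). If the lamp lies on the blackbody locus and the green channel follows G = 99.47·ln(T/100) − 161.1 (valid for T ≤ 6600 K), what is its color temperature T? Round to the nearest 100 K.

ln t = (215 + 161.1) / 99.47 = 3.7810.
t = e^3.7810 = 43.862.
T = 100·t = 4386 K → 4400 K to the nearest 100 K.

4400 K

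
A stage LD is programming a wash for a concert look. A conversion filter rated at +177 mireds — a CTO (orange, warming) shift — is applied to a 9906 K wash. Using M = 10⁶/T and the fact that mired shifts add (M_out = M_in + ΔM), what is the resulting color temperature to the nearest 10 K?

M_in = 10⁶/9906 = 100.95 mireds.
M_out = 100.95 + (+177) = 277.95 mireds.
T_out = 10⁶/277.95 = 3597.8 K → 3600 K.

3600 K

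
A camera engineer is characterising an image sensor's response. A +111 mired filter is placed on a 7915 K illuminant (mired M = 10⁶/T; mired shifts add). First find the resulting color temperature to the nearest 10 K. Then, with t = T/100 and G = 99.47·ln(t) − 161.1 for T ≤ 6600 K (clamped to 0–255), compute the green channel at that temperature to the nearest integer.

211

M_in = 10⁶/7915 = 126.34; M_out = 126.34 + (+111) = 237.34.
T_out = 10⁶/237.34 = 4213.3 K → 4210 K; t = 42.1.
G = 99.47·ln 42.1 − 161.1 = 99.47·3.7400 − 161.1 = 210.923.
Rounded: 211.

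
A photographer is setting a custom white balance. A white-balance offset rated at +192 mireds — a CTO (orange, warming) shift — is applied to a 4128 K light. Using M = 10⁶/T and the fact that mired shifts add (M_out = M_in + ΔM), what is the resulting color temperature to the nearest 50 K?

M_in = 10⁶/4128 = 242.25 mireds.
M_out = 242.25 + (+192) = 434.25 mireds.
T_out = 10⁶/434.25 = 2302.8 K → 2300 K.

2300 K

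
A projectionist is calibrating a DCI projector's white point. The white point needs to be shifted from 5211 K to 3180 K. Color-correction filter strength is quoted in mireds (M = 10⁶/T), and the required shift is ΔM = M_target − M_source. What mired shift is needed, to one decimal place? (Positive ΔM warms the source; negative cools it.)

M_source = 10⁶/5211 = 191.902; M_target = 10⁶/3180 = 314.465.
ΔM = 314.465 − 191.902 = 122.564 → +122.6 mireds, a warming shift.

+122.6 mireds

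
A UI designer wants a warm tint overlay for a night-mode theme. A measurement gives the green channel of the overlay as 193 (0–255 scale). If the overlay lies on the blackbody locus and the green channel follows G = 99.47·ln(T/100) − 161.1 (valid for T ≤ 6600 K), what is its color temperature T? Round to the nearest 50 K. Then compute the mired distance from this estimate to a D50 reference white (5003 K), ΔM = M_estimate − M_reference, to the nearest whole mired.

ln t = (193 + 161.1) / 99.47 = 3.5599.
t = e^3.5599 = 35.159.
T = 100·t = 3516 K → 3500 K to the nearest 50 K.
M_estimate = 10⁶/3500 = 285.71; M_reference = 10⁶/5003 = 199.88.
ΔM = 285.71 − 199.88 = 85.83 → +86 mireds.

+86 mireds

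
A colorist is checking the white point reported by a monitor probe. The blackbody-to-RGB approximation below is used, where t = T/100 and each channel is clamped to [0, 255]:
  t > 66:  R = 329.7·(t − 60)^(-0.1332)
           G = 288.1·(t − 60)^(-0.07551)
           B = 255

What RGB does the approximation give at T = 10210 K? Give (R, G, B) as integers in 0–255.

t = 10210/100 = 102.1; the t > 66 branch applies.
R = 329.7·(102.1 − 60)^(-0.1332) = 329.7·42.1^(-0.1332) = 329.7·0.60764 = 200.339.
G = 288.1·(102.1 − 60)^(-0.07551) = 288.1·42.1^(-0.07551) = 288.1·0.75396 = 217.217.
B = 255 by definition for t > 66.
Rounded: (200, 217, 255).

(200, 217, 255)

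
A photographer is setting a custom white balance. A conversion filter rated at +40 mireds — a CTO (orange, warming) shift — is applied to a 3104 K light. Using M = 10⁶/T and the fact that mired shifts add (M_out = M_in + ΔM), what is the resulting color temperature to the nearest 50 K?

M_in = 10⁶/3104 = 322.16 mireds.
M_out = 322.16 + (+40) = 362.16 mireds.
T_out = 10⁶/362.16 = 2761.2 K → 2750 K.

2750 K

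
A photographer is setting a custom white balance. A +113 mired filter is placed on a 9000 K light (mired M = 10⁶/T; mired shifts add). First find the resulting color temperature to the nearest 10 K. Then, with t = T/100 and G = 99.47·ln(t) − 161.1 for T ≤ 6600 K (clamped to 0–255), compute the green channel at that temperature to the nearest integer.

217

M_in = 10⁶/9000 = 111.11; M_out = 111.11 + (+113) = 224.11.
T_out = 10⁶/224.11 = 4462.1 K → 4460 K; t = 44.6.
G = 99.47·ln 44.6 − 161.1 = 99.47·3.7977 − 161.1 = 216.661.
Rounded: 217.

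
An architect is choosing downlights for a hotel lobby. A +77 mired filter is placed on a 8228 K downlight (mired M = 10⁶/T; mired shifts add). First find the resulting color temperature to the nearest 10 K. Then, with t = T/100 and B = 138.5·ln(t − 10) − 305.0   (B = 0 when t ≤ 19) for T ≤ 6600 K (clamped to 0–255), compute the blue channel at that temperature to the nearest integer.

M_in = 10⁶/8228 = 121.54; M_out = 121.54 + (+77) = 198.54.
T_out = 10⁶/198.54 = 5036.9 K → 5040 K; t = 50.4.
B = 138.5·ln(50.4 − 10) − 305.0 = 138.5·ln 40.4 − 305.0 = 138.5·3.6988 − 305.0 = 207.288.
Rounded: 207.

207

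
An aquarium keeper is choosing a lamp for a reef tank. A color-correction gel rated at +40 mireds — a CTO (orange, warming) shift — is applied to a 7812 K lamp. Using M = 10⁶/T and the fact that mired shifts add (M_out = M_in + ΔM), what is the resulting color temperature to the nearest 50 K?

M_in = 10⁶/7812 = 128.01 mireds.
M_out = 128.01 + (+40) = 168.01 mireds.
T_out = 10⁶/168.01 = 5952.1 K → 5950 K.

5950 K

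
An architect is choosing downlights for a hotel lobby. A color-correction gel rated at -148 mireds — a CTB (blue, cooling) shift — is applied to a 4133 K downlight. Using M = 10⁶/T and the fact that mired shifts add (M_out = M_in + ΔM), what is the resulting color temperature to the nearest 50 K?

10650 K

M_in = 10⁶/4133 = 241.95 mireds.
M_out = 241.95 + (-148) = 93.95 mireds.
T_out = 10⁶/93.95 = 10643.4 K → 10650 K.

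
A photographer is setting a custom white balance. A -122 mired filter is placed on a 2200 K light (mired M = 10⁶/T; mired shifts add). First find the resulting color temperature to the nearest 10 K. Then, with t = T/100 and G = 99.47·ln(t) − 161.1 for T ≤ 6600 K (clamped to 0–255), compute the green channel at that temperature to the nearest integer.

M_in = 10⁶/2200 = 454.55; M_out = 454.55 + (-122) = 332.55.
T_out = 10⁶/332.55 = 3007.1 K → 3010 K; t = 30.1.
G = 99.47·ln 30.1 − 161.1 = 99.47·3.4045 − 161.1 = 177.548.
Rounded: 178.

178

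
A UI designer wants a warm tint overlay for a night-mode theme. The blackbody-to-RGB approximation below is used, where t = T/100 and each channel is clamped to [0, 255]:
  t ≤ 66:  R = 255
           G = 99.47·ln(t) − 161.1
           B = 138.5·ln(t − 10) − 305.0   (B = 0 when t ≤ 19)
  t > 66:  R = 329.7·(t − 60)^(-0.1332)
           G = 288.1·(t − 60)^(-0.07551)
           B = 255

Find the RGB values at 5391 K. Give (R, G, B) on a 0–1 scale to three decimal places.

t = 5391/100 = 53.91; the t ≤ 66 branch applies.
R = 255 by definition for t ≤ 66.
G = 99.47·ln 53.91 − 161.1 = 99.47·3.9873 − 161.1 = 235.518.
B = 138.5·ln(53.91 − 10) − 305.0 = 138.5·ln 43.91 − 305.0 = 138.5·3.7821 − 305.0 = 218.827.
Dividing each by 255: (1.0000, 0.9236, 0.8581) → (1.000, 0.924, 0.858).

(1.000, 0.924, 0.858)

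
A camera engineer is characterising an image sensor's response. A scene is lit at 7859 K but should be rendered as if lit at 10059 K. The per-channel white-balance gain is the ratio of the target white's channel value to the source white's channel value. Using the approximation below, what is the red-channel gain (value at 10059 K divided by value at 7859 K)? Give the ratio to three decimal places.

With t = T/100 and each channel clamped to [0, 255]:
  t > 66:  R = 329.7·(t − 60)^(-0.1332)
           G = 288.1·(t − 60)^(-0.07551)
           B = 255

At 7859 K (t = 78.59):
  R = 329.7·(78.59 − 60)^(-0.1332) = 329.7·18.59^(-0.1332) = 329.7·0.67754 = 223.383.
At 10059 K (t = 100.59):
  R = 329.7·(100.59 − 60)^(-0.1332) = 329.7·40.59^(-0.1332) = 329.7·0.61060 = 201.316.
Gain = 201.316 / 223.383 = 0.9012 → 0.901.

0.901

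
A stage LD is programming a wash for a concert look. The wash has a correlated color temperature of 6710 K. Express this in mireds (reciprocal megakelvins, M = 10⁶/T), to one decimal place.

149.0 mireds

M = 10⁶ / 6710 = 149.031 → 149.0 mireds.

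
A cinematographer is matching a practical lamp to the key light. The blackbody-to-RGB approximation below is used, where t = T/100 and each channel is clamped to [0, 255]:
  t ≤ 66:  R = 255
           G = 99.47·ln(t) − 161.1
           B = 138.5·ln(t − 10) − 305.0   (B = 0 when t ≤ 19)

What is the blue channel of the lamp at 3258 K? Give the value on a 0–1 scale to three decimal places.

0.497

t = 3258/100 = 32.58; the t ≤ 66 branch applies.
B = 138.5·ln(32.58 − 10) − 305.0 = 138.5·ln 22.58 − 305.0 = 138.5·3.1171 − 305.0 = 126.713.
On a 0–1 scale: 126.713/255 = 0.4969 → 0.497.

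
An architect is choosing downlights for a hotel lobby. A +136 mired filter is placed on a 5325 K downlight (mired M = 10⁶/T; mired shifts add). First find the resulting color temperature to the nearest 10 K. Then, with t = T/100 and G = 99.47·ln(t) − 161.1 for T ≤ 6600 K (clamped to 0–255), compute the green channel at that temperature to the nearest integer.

180

M_in = 10⁶/5325 = 187.79; M_out = 187.79 + (+136) = 323.79.
T_out = 10⁶/323.79 = 3088.4 K → 3090 K; t = 30.9.
G = 99.47·ln 30.9 − 161.1 = 99.47·3.4308 − 161.1 = 180.157.
Rounded: 180.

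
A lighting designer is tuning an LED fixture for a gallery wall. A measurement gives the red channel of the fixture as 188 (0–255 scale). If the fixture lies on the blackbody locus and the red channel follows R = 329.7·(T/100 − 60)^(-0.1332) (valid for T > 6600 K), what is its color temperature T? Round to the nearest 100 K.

12800 K

(t − 60)^(-0.1332) = 188/329.7 = 0.57022.
t − 60 = 0.57022^(1/-0.1332) = 0.57022^(-7.508) = 67.848, so t = 127.848.
T = 100·t = 12785 K → 12800 K to the nearest 100 K.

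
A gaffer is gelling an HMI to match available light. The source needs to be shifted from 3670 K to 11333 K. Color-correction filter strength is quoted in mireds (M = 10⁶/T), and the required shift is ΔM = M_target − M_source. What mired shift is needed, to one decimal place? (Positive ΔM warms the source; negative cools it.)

M_source = 10⁶/3670 = 272.480; M_target = 10⁶/11333 = 88.238.
ΔM = 88.238 − 272.480 = -184.242 → -184.2 mireds, a cooling shift.

-184.2 mireds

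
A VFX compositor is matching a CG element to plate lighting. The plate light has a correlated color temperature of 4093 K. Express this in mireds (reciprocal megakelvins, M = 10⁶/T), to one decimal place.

244.3 mireds

M = 10⁶ / 4093 = 244.320 → 244.3 mireds.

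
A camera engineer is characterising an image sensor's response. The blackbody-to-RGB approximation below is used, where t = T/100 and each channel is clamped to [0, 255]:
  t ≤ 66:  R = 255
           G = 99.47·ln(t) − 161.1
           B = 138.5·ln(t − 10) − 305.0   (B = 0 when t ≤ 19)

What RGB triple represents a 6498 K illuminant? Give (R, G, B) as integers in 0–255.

t = 6498/100 = 64.98; the t ≤ 66 branch applies.
R = 255 by definition for t ≤ 66.
G = 99.47·ln 64.98 − 161.1 = 99.47·4.1741 − 161.1 = 254.096.
B = 138.5·ln(64.98 − 10) − 305.0 = 138.5·ln 54.98 − 305.0 = 138.5·4.0070 − 305.0 = 249.965.
Rounded: (255, 254, 250).

(255, 254, 250)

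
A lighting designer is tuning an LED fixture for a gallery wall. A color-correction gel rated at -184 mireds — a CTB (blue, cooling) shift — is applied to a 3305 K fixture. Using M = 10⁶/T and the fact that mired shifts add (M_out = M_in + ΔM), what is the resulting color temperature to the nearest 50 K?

M_in = 10⁶/3305 = 302.57 mireds.
M_out = 302.57 + (-184) = 118.57 mireds.
T_out = 10⁶/118.57 = 8433.7 K → 8450 K.

8450 K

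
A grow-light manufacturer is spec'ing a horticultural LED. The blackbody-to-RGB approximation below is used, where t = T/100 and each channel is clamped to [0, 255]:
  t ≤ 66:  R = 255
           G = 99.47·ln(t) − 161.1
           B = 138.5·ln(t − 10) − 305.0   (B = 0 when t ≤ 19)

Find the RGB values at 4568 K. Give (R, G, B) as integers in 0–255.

t = 4568/100 = 45.68; the t ≤ 66 branch applies.
R = 255 by definition for t ≤ 66.
G = 99.47·ln 45.68 − 161.1 = 99.47·3.8217 − 161.1 = 219.041.
B = 138.5·ln(45.68 − 10) − 305.0 = 138.5·ln 35.68 − 305.0 = 138.5·3.5746 − 305.0 = 190.081.
Rounded: (255, 219, 190).

(255, 219, 190)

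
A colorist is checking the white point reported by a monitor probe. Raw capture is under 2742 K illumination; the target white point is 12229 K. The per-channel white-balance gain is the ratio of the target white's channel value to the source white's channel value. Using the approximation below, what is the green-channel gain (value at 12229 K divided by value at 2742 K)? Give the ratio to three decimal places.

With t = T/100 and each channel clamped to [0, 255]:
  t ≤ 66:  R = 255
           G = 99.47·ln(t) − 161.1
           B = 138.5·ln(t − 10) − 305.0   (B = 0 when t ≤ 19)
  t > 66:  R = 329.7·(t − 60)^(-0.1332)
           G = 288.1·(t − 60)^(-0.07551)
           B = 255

At 2742 K (t = 27.42):
  G = 99.47·ln 27.42 − 161.1 = 99.47·3.3113 − 161.1 = 168.272.
At 12229 K (t = 122.29):
  G = 288.1·(122.29 − 60)^(-0.07551) = 288.1·62.29^(-0.07551) = 288.1·0.73199 = 210.886.
Gain = 210.886 / 168.272 = 1.2532 → 1.253.

1.253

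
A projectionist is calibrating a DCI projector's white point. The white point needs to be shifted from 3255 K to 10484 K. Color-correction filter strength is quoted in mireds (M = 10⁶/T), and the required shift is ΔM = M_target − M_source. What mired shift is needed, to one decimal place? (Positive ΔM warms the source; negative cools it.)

-211.8 mireds

M_source = 10⁶/3255 = 307.220; M_target = 10⁶/10484 = 95.383.
ΔM = 95.383 − 307.220 = -211.836 → -211.8 mireds, a cooling shift.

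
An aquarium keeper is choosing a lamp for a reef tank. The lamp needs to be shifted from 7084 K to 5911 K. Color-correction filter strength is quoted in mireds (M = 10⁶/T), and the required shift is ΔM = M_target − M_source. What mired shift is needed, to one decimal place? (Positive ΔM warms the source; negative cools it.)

M_source = 10⁶/7084 = 141.163; M_target = 10⁶/5911 = 169.176.
ΔM = 169.176 − 141.163 = 28.013 → +28.0 mireds, a warming shift.

+28.0 mireds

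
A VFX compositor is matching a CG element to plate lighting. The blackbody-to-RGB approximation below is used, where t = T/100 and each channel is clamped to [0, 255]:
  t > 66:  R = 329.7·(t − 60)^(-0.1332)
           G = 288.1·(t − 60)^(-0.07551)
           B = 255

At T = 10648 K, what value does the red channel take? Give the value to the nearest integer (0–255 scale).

t = 10648/100 = 106.48; the t > 66 branch applies.
R = 329.7·(106.48 − 60)^(-0.1332) = 329.7·46.48^(-0.1332) = 329.7·0.59968 = 197.715.
Rounded: 198.

198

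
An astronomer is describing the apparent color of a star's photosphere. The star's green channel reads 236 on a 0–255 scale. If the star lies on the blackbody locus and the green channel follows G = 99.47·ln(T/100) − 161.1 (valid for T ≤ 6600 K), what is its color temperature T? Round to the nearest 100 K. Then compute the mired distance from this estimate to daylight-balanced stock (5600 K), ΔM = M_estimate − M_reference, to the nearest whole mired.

+7 mireds

ln t = (236 + 161.1) / 99.47 = 3.9922.
t = e^3.9922 = 54.172.
T = 100·t = 5417 K → 5400 K to the nearest 100 K.
M_estimate = 10⁶/5400 = 185.19; M_reference = 10⁶/5600 = 178.57.
ΔM = 185.19 − 178.57 = 6.61 → +7 mireds.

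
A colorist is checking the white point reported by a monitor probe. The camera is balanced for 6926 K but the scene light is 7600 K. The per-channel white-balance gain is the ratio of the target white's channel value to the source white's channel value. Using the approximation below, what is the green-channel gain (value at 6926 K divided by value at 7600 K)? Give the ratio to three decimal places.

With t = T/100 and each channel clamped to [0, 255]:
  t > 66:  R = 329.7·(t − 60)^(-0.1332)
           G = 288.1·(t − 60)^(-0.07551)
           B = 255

1.042

At 7600 K (t = 76):
  G = 288.1·(76 − 60)^(-0.07551) = 288.1·16^(-0.07551) = 288.1·0.81110 = 233.679.
At 6926 K (t = 69.26):
  G = 288.1·(69.26 − 60)^(-0.07551) = 288.1·9.26^(-0.07551) = 288.1·0.84530 = 243.531.
Gain = 243.531 / 233.679 = 1.0422 → 1.042.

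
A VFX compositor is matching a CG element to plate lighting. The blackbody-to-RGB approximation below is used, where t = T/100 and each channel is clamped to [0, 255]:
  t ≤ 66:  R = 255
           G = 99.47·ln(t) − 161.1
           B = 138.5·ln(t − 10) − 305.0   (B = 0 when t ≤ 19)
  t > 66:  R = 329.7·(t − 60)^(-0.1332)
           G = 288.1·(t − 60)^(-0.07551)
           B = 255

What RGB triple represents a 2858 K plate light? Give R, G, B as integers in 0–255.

R=255, G=172, B=100

t = 2858/100 = 28.58; the t ≤ 66 branch applies.
R = 255 by definition for t ≤ 66.
G = 99.47·ln 28.58 − 161.1 = 99.47·3.3527 − 161.1 = 172.394.
B = 138.5·ln(28.58 − 10) − 305.0 = 138.5·ln 18.58 − 305.0 = 138.5·2.9221 − 305.0 = 99.709.
Rounded: (255, 172, 100).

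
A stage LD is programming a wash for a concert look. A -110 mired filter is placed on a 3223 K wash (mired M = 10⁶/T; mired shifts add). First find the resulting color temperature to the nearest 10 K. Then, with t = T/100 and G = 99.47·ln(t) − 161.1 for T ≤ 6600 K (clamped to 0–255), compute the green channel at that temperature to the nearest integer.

M_in = 10⁶/3223 = 310.27; M_out = 310.27 + (-110) = 200.27.
T_out = 10⁶/200.27 = 4993.3 K → 4990 K; t = 49.9.
G = 99.47·ln 49.9 − 161.1 = 99.47·3.9100 − 161.1 = 227.830.
Rounded: 228.

228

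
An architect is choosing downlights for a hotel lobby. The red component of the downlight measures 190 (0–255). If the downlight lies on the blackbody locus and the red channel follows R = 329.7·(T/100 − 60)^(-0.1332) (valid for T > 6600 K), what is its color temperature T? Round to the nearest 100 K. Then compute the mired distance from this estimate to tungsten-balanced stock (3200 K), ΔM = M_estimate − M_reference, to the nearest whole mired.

(t − 60)^(-0.1332) = 190/329.7 = 0.57628.
t − 60 = 0.57628^(1/-0.1332) = 0.57628^(-7.508) = 62.667, so t = 122.667.
T = 100·t = 12267 K → 12300 K to the nearest 100 K.
M_estimate = 10⁶/12300 = 81.30; M_reference = 10⁶/3200 = 312.50.
ΔM = 81.30 − 312.50 = -231.20 → -231 mireds.

-231 mireds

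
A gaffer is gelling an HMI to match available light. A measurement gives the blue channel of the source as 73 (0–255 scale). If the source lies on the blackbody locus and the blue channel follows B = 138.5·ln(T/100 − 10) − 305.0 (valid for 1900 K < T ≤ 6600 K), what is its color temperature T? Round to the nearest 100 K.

ln(t − 10) = (73 + 305.0) / 138.5 = 2.7292.
t − 10 = e^2.7292 = 15.321, so t = 25.321.
T = 100·t = 2532 K → 2500 K to the nearest 100 K.

2500 K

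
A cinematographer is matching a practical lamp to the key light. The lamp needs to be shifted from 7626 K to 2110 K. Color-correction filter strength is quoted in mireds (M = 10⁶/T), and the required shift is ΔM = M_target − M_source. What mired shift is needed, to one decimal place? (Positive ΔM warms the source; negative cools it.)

+342.8 mireds

M_source = 10⁶/7626 = 131.130; M_target = 10⁶/2110 = 473.934.
ΔM = 473.934 − 131.130 = 342.803 → +342.8 mireds, a warming shift.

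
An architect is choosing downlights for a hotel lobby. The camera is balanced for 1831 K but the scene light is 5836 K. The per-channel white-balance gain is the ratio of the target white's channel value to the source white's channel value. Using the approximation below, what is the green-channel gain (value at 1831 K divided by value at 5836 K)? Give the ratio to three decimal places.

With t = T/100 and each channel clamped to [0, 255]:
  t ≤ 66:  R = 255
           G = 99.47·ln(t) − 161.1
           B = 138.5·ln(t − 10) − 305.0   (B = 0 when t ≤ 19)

At 5836 K (t = 58.36):
  G = 99.47·ln 58.36 − 161.1 = 99.47·4.0666 − 161.1 = 243.408.
At 1831 K (t = 18.31):
  G = 99.47·ln 18.31 − 161.1 = 99.47·2.9074 − 161.1 = 128.104.
Gain = 128.104 / 243.408 = 0.5263 → 0.526.

0.526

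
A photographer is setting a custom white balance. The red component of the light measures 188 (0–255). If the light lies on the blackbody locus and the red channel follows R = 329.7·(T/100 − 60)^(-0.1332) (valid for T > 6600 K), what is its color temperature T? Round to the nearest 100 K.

12800 K

(t − 60)^(-0.1332) = 188/329.7 = 0.57022.
t − 60 = 0.57022^(1/-0.1332) = 0.57022^(-7.508) = 67.848, so t = 127.848.
T = 100·t = 12785 K → 12800 K to the nearest 100 K.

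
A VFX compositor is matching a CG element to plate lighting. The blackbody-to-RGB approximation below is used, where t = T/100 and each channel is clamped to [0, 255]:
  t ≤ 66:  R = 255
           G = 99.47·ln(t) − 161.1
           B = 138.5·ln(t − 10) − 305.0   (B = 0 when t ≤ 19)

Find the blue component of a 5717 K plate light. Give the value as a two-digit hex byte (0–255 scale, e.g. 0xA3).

t = 5717/100 = 57.17; the t ≤ 66 branch applies.
B = 138.5·ln(57.17 − 10) − 305.0 = 138.5·ln 47.17 − 305.0 = 138.5·3.8538 − 305.0 = 228.745.
Rounded: 229; in hex, 0xE5.

0xE5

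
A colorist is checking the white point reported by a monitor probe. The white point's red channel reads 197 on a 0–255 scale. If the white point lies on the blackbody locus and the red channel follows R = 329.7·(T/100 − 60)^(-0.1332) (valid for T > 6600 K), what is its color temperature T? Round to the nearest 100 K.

10800 K

(t − 60)^(-0.1332) = 197/329.7 = 0.59751.
t − 60 = 0.59751^(1/-0.1332) = 0.59751^(-7.508) = 47.761, so t = 107.761.
T = 100·t = 10776 K → 10800 K to the nearest 100 K.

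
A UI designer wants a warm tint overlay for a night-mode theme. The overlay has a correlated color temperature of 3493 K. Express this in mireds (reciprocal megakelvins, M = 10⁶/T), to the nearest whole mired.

286 mireds

M = 10⁶ / 3493 = 286.287 → 286 mireds.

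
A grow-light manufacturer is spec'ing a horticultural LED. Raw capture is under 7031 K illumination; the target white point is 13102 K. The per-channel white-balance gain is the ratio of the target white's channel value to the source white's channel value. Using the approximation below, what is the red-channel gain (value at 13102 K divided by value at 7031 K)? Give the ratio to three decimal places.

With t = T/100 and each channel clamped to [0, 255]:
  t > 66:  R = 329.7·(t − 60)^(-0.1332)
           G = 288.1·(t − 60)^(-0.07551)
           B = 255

At 7031 K (t = 70.31):
  R = 329.7·(70.31 − 60)^(-0.1332) = 329.7·10.31^(-0.1332) = 329.7·0.73288 = 241.631.
At 13102 K (t = 131.02):
  R = 329.7·(131.02 − 60)^(-0.1332) = 329.7·71.02^(-0.1332) = 329.7·0.56676 = 186.859.
Gain = 186.859 / 241.631 = 0.7733 → 0.773.

0.773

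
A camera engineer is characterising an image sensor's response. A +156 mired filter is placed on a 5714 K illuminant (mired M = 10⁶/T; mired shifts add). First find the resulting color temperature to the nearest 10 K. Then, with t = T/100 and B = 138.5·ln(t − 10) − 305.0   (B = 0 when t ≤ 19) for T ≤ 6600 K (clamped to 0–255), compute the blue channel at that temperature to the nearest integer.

M_in = 10⁶/5714 = 175.01; M_out = 175.01 + (+156) = 331.01.
T_out = 10⁶/331.01 = 3021.1 K → 3020 K; t = 30.2.
B = 138.5·ln(30.2 − 10) − 305.0 = 138.5·ln 20.2 − 305.0 = 138.5·3.0057 − 305.0 = 111.287.
Rounded: 111.

111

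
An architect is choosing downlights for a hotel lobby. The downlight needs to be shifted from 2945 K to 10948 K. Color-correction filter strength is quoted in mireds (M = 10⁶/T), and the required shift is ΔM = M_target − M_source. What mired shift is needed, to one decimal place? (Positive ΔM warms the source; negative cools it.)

M_source = 10⁶/2945 = 339.559; M_target = 10⁶/10948 = 91.341.
ΔM = 91.341 − 339.559 = -248.218 → -248.2 mireds, a cooling shift.

-248.2 mireds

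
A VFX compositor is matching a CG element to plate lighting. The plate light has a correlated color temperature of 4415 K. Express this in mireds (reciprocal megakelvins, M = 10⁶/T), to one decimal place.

M = 10⁶ / 4415 = 226.501 → 226.5 mireds.

226.5 mireds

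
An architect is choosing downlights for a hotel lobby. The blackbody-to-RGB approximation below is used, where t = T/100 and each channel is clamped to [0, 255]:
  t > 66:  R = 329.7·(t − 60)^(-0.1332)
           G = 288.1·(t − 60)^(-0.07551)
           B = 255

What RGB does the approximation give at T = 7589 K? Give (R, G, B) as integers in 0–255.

t = 7589/100 = 75.89; the t > 66 branch applies.
R = 329.7·(75.89 − 60)^(-0.1332) = 329.7·15.89^(-0.1332) = 329.7·0.69185 = 228.102.
G = 288.1·(75.89 − 60)^(-0.07551) = 288.1·15.89^(-0.07551) = 288.1·0.81153 = 233.801.
B = 255 by definition for t > 66.
Rounded: (228, 234, 255).

(228, 234, 255)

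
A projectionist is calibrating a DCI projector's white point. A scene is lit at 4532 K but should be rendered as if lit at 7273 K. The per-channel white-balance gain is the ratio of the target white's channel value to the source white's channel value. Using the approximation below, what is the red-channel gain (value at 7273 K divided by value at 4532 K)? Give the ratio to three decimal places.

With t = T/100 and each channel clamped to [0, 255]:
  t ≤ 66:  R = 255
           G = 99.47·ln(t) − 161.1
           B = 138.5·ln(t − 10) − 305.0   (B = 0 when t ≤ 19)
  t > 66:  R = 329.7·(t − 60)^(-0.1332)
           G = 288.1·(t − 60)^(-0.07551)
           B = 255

At 4532 K (t = 45.32):
  R = 255 by definition for t ≤ 66.
At 7273 K (t = 72.73):
  R = 329.7·(72.73 − 60)^(-0.1332) = 329.7·12.73^(-0.1332) = 329.7·0.71259 = 234.939.
Gain = 234.939 / 255.000 = 0.9213 → 0.921.

0.921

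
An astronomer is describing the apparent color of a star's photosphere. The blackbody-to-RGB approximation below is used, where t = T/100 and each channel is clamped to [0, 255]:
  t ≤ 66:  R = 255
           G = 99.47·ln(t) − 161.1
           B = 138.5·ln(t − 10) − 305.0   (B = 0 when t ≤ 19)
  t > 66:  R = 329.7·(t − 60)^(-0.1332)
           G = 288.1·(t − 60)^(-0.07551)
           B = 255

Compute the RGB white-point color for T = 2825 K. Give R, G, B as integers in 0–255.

t = 2825/100 = 28.25; the t ≤ 66 branch applies.
R = 255 by definition for t ≤ 66.
G = 99.47·ln 28.25 − 161.1 = 99.47·3.3411 − 161.1 = 171.239.
B = 138.5·ln(28.25 − 10) − 305.0 = 138.5·ln 18.25 − 305.0 = 138.5·2.9042 − 305.0 = 97.227.
Rounded: (255, 171, 97).

R=255, G=171, B=97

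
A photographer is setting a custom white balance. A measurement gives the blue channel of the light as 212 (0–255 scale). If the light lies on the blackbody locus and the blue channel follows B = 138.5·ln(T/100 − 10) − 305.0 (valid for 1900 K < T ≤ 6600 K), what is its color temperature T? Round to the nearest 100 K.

5200 K

ln(t − 10) = (212 + 305.0) / 138.5 = 3.7329.
t − 10 = e^3.7329 = 41.798, so t = 51.798.
T = 100·t = 5180 K → 5200 K to the nearest 100 K.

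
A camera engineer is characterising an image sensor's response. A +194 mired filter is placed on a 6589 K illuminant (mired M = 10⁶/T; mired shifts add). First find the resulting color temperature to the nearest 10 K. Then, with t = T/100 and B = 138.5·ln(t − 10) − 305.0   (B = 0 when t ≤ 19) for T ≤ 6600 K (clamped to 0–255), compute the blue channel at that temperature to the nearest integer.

102

M_in = 10⁶/6589 = 151.77; M_out = 151.77 + (+194) = 345.77.
T_out = 10⁶/345.77 = 2892.1 K → 2890 K; t = 28.9.
B = 138.5·ln(28.9 − 10) − 305.0 = 138.5·ln 18.9 − 305.0 = 138.5·2.9392 − 305.0 = 102.074.
Rounded: 102.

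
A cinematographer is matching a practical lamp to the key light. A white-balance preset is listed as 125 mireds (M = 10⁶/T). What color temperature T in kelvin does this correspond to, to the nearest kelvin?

T = 10⁶ / 125 = 8000.00 K → 8000 K.

8000 K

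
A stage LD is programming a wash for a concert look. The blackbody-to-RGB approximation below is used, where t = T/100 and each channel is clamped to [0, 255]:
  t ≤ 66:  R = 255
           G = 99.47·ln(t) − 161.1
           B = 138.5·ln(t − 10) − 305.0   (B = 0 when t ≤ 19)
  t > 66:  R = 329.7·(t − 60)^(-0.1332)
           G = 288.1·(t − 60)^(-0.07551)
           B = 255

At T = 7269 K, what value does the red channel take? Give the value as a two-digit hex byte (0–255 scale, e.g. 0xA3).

t = 7269/100 = 72.69; the t > 66 branch applies.
R = 329.7·(72.69 − 60)^(-0.1332) = 329.7·12.69^(-0.1332) = 329.7·0.71288 = 235.038.
Rounded: 235; in hex, 0xEB.

0xEB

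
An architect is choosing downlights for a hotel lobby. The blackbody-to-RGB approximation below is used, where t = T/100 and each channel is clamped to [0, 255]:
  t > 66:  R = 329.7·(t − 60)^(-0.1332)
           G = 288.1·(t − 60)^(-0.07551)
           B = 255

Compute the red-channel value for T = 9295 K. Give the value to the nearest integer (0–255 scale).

t = 9295/100 = 92.95; the t > 66 branch applies.
R = 329.7·(92.95 − 60)^(-0.1332) = 329.7·32.95^(-0.1332) = 329.7·0.62780 = 206.986.
Rounded: 207.

207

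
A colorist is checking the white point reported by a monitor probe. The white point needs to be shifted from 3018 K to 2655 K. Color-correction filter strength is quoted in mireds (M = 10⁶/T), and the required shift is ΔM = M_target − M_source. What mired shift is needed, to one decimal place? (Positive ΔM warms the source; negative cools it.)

M_source = 10⁶/3018 = 331.345; M_target = 10⁶/2655 = 376.648.
ΔM = 376.648 − 331.345 = 45.303 → +45.3 mireds, a warming shift.

+45.3 mireds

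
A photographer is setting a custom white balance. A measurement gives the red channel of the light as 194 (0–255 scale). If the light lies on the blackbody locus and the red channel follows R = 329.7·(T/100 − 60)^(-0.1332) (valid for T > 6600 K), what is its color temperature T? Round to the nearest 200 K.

11400 K

(t − 60)^(-0.1332) = 194/329.7 = 0.58841.
t − 60 = 0.58841^(1/-0.1332) = 0.58841^(-7.508) = 53.593, so t = 113.593.
T = 100·t = 11359 K → 11400 K to the nearest 200 K.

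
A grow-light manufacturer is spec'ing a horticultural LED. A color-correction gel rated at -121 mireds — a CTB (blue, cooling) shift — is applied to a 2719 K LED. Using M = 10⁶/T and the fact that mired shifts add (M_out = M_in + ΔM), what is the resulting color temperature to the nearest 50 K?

M_in = 10⁶/2719 = 367.78 mireds.
M_out = 367.78 + (-121) = 246.78 mireds.
T_out = 10⁶/246.78 = 4052.2 K → 4050 K.

4050 K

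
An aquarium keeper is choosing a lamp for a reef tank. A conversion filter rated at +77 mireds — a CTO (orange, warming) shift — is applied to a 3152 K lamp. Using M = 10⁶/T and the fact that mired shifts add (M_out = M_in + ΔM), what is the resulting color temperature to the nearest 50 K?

2550 K

M_in = 10⁶/3152 = 317.26 mireds.
M_out = 317.26 + (+77) = 394.26 mireds.
T_out = 10⁶/394.26 = 2536.4 K → 2550 K.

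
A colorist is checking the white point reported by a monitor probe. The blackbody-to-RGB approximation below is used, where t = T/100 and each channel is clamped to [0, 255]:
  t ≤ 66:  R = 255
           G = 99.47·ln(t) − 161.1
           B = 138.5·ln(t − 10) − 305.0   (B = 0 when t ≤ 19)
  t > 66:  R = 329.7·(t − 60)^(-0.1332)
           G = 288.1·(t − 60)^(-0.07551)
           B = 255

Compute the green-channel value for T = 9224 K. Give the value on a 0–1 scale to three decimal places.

0.869

t = 9224/100 = 92.24; the t > 66 branch applies.
G = 288.1·(92.24 − 60)^(-0.07551) = 288.1·32.24^(-0.07551) = 288.1·0.76931 = 221.638.
On a 0–1 scale: 221.638/255 = 0.8692 → 0.869.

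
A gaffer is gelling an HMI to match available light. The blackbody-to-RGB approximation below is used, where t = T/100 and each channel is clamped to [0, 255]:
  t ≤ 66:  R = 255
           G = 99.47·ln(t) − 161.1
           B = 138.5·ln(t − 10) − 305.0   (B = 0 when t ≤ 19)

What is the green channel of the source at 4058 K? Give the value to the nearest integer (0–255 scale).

t = 4058/100 = 40.58; the t ≤ 66 branch applies.
G = 99.47·ln 40.58 − 161.1 = 99.47·3.7033 − 161.1 = 207.265.
Rounded: 207.

207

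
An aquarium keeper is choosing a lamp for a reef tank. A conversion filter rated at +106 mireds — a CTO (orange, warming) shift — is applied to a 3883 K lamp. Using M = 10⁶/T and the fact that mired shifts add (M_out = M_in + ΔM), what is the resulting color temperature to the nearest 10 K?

2750 K

M_in = 10⁶/3883 = 257.53 mireds.
M_out = 257.53 + (+106) = 363.53 mireds.
T_out = 10⁶/363.53 = 2750.8 K → 2750 K.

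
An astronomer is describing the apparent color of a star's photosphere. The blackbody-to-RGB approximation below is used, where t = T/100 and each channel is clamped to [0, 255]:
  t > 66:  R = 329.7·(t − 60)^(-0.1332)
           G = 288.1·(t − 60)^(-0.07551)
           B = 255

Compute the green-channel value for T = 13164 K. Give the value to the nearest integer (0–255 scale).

t = 13164/100 = 131.64; the t > 66 branch applies.
G = 288.1·(131.64 − 60)^(-0.07551) = 288.1·71.64^(-0.07551) = 288.1·0.72430 = 208.670.
Rounded: 209.

209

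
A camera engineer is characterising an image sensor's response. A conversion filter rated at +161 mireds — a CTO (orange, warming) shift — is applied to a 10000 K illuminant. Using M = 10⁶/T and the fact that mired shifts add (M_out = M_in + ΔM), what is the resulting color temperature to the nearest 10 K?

3830 K

M_in = 10⁶/10000 = 100.00 mireds.
M_out = 100.00 + (+161) = 261.00 mireds.
T_out = 10⁶/261.00 = 3831.4 K → 3830 K.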